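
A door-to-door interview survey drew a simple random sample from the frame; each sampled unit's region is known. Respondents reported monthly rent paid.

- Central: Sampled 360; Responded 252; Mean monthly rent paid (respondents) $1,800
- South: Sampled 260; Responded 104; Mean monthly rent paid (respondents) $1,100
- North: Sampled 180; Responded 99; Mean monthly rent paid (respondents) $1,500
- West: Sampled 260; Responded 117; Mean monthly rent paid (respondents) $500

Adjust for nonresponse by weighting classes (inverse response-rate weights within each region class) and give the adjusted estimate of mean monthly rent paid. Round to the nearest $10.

$1,260

Response rates by class: Central 252/360 = 70%, South 104/260 = 40%, North 99/180 = 55%, West 117/260 = 45%.
Weighting each respondent by the inverse class response rate inflates each class back to its sampled size, so the class weight is n_sampled:
  Central: 360 × 1800 = 648,000
  South: 260 × 1100 = 286,000
  North: 180 × 1500 = 270,000
  West: 260 × 500 = 130,000
Adjusted estimate = 1,334,000 / 1,060 = 1258.49 → $1,260.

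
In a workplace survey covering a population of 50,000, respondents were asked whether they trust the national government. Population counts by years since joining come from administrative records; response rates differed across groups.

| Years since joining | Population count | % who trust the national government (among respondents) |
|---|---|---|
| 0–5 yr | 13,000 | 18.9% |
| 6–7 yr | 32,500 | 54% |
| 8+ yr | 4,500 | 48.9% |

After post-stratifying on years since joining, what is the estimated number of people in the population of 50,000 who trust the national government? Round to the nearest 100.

Each cell contributes its population count × the respondent rate:
  0–5 yr: 13,000 × 18.9% = 2457
  6–7 yr: 32,500 × 54% = 17,550
  8+ yr: 4,500 × 48.9% = 2200.5
Estimated total = 22207.5 → 22,200.

22,200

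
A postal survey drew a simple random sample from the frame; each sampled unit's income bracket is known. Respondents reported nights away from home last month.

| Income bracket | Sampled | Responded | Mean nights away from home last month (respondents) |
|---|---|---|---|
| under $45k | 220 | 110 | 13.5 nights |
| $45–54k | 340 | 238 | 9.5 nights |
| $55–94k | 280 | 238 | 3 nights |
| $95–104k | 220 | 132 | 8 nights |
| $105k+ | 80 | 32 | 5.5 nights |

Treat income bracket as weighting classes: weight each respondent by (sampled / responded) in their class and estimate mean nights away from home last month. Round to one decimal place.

Class response rates: under $45k 110/220 = 50%, $45–54k 238/340 = 70%, $55–94k 238/280 = 85%, $95–104k 132/220 = 60%, $105k+ 32/80 = 40%.
Each respondent's weight = sampled/responded in their class; summing within a class gives n_sampled, so:
  under $45k: 220 × 13.5 = 2970
  $45–54k: 340 × 9.5 = 3230
  $55–94k: 280 × 3 = 840
  $95–104k: 220 × 8 = 1760
  $105k+: 80 × 5.5 = 440
Adjusted estimate = 9240 / 1,140 = 8.10526 → 8.1.

8.1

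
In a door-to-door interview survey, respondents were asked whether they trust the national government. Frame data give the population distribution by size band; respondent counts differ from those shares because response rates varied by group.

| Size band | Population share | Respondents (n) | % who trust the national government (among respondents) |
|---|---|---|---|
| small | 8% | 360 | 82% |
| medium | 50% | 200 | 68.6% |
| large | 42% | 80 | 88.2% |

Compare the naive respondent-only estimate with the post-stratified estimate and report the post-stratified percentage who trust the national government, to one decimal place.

77.9%

Naive respondent-only estimate (weights = respondent counts):
  (360/640)×82 + (200/640)×68.6 + (80/640)×88.2 = 78.5875%
Post-stratified estimate weights by population shares:
  0.08×82 + 0.5×68.6 + 0.42×88.2 = 77.904%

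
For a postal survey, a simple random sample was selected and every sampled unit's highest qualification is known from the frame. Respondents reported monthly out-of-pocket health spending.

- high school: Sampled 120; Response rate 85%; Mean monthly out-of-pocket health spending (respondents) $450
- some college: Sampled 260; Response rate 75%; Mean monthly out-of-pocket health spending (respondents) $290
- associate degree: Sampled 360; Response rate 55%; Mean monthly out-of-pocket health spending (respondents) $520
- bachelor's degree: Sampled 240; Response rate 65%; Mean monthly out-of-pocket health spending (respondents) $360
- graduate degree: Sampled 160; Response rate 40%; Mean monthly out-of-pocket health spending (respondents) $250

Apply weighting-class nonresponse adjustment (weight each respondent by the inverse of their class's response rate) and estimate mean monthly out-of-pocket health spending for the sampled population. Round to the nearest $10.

$390

Each respondent's weight = sampled/responded in their class; summing within a class gives n_sampled, so:
  high school: 120 × 450 = 54,000
  some college: 260 × 290 = 75,400
  associate degree: 360 × 520 = 187,200
  bachelor's degree: 240 × 360 = 86,400
  graduate degree: 160 × 250 = 40,000
Adjusted estimate = 443,000 / 1,140 = 388.596 → $390.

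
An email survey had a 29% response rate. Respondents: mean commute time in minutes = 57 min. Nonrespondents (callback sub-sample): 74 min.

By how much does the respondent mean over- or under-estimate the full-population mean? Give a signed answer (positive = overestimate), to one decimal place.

-12.1

Nonresponse fraction = 1 − 0.29 = 0.71.
Bias = (nonresponse fraction) × (respondent mean − nonrespondent mean)
     = 0.71 × (57 − 74) = 0.71 × -17 = -12.07.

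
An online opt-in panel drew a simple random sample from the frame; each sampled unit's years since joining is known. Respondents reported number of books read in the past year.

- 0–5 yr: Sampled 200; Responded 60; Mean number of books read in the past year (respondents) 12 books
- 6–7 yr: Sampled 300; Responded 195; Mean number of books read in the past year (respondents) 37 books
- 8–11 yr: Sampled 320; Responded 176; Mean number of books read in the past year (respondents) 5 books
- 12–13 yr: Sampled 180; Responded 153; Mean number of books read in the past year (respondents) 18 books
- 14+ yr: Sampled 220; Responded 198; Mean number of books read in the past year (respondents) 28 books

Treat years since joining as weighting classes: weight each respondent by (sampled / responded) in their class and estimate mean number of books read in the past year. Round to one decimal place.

Response rates by class: 0–5 yr 60/200 = 30%, 6–7 yr 195/300 = 65%, 8–11 yr 176/320 = 55%, 12–13 yr 153/180 = 85%, 14+ yr 198/220 = 90%.
Weighting each respondent by the inverse class response rate inflates each class back to its sampled size, so the class weight is n_sampled:
  0–5 yr: 200 × 12 = 2400
  6–7 yr: 300 × 37 = 11,100
  8–11 yr: 320 × 5 = 1600
  12–13 yr: 180 × 18 = 3240
  14+ yr: 220 × 28 = 6160
Adjusted estimate = 24,500 / 1,220 = 20.082 → 20.1.

20.1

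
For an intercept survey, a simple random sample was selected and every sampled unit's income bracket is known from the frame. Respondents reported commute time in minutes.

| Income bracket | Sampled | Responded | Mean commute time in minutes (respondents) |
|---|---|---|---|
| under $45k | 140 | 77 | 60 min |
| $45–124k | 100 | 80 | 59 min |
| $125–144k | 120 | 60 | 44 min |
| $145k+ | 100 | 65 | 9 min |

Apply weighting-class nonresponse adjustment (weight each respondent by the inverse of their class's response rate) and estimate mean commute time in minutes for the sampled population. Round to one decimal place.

Class response rates: under $45k 77/140 = 55%, $45–124k 80/100 = 80%, $125–144k 60/120 = 50%, $145k+ 65/100 = 65%.
Inverse-response-rate weighting restores each class to its sampled count, so class totals weight by n_sampled:
  under $45k: 140 × 60 = 8400
  $45–124k: 100 × 59 = 5900
  $125–144k: 120 × 44 = 5280
  $145k+: 100 × 9 = 900
Adjusted estimate = 20,480 / 460 = 44.5217 → 44.5.

44.5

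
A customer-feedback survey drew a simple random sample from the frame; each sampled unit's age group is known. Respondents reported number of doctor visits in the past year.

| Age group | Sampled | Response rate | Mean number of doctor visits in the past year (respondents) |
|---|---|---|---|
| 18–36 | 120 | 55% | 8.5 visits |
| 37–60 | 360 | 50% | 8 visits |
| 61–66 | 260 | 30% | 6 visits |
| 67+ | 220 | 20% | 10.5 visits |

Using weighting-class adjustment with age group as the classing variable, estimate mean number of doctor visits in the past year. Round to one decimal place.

Inverse-response-rate weighting restores each class to its sampled count, so class totals weight by n_sampled:
  18–36: 120 × 8.5 = 1020
  37–60: 360 × 8 = 2880
  61–66: 260 × 6 = 1560
  67+: 220 × 10.5 = 2310
Adjusted estimate = 7770 / 960 = 8.09375 → 8.1.

8.1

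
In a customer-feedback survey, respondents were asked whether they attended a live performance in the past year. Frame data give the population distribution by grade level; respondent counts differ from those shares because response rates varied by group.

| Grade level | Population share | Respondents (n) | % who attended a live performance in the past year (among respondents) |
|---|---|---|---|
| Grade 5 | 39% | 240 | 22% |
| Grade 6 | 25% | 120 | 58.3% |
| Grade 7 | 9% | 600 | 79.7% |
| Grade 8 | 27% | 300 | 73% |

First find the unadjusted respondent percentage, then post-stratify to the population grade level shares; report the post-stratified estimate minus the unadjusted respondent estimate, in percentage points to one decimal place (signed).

-15.0 percentage points

Unadjusted (pooled respondent) estimate weights by respondent counts:
  (240/1260)×22 + (120/1260)×58.3 + (600/1260)×79.7 + (300/1260)×73 = 65.0762%
Post-stratifying to population shares instead:
  0.39×22 + 0.25×58.3 + 0.09×79.7 + 0.27×73 = 50.038%
Difference = 50.038 − 65.0762 = -15.0382 pp.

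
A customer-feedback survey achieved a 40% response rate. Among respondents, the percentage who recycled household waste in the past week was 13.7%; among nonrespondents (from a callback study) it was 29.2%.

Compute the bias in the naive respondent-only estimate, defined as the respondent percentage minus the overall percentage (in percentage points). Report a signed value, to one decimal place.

-9.3 percentage points

Nonresponse fraction = 1 − 0.4 = 0.6.
Bias = (nonresponse fraction) × (respondent percentage − nonrespondent percentage)
     = 0.6 × (13.7 − 29.2) = 0.6 × -15.5 = -9.3.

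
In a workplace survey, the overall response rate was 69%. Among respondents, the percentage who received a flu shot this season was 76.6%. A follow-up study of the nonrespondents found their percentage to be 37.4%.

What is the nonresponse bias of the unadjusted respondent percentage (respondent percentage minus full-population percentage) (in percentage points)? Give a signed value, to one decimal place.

Nonresponse fraction = 1 − 0.69 = 0.31.
Bias = (nonresponse fraction) × (respondent percentage − nonrespondent percentage)
     = 0.31 × (76.6 − 37.4) = 0.31 × 39.2 = 12.152.

+12.2 percentage points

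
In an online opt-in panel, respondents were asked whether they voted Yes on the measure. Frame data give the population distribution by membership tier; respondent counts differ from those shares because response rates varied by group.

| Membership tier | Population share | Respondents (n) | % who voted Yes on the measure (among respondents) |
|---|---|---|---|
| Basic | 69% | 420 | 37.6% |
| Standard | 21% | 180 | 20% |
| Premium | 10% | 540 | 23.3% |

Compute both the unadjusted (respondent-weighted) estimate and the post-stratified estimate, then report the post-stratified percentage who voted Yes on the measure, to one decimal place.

32.5%

Unadjusted (pooled respondent) estimate weights by respondent counts:
  (420/1140)×37.6 + (180/1140)×20 + (540/1140)×23.3 = 28.0474%
Reweighting by population membership tier shares:
  0.69×37.6 + 0.21×20 + 0.1×23.3 = 32.474%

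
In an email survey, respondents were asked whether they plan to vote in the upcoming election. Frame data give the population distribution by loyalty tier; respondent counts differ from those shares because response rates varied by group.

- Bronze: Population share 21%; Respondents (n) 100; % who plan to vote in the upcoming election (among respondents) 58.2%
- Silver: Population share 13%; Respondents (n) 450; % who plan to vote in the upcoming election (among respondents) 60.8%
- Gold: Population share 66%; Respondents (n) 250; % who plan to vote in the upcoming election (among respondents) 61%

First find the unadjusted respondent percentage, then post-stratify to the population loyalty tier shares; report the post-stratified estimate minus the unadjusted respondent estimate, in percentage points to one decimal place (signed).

Unadjusted (pooled respondent) estimate weights by respondent counts:
  (100/800)×58.2 + (450/800)×60.8 + (250/800)×61 = 60.5375%
Reweighting by population loyalty tier shares:
  0.21×58.2 + 0.13×60.8 + 0.66×61 = 60.386%
Difference = 60.386 − 60.5375 = -0.1515 pp.

-0.2 percentage points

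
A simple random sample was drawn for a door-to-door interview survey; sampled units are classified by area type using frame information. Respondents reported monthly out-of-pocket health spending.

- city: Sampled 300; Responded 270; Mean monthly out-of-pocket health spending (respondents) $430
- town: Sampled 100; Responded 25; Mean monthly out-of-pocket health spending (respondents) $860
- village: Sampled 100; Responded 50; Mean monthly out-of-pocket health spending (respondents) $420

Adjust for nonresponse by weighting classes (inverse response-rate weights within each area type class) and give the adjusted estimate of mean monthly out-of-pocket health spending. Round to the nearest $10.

$510

Response rates by class: city 270/300 = 90%, town 25/100 = 25%, village 50/100 = 50%.
Inverse-response-rate weighting restores each class to its sampled count, so class totals weight by n_sampled:
  city: 300 × 430 = 129,000
  town: 100 × 860 = 86,000
  village: 100 × 420 = 42,000
Adjusted estimate = 257,000 / 500 = 514 → $510.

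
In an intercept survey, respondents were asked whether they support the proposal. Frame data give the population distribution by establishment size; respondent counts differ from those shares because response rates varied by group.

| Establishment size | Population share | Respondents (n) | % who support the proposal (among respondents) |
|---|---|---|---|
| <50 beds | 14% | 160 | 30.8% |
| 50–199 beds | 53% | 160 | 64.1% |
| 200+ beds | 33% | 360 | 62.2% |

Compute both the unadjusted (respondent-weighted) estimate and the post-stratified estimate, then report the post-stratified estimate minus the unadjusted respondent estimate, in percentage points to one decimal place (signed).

Naive respondent-only estimate (weights = respondent counts):
  (160/680)×30.8 + (160/680)×64.1 + (360/680)×62.2 = 55.2588%
Post-stratifying to population shares instead:
  0.14×30.8 + 0.53×64.1 + 0.33×62.2 = 58.811%
Difference = 58.811 − 55.2588 = 3.5522 pp.

+3.6 percentage points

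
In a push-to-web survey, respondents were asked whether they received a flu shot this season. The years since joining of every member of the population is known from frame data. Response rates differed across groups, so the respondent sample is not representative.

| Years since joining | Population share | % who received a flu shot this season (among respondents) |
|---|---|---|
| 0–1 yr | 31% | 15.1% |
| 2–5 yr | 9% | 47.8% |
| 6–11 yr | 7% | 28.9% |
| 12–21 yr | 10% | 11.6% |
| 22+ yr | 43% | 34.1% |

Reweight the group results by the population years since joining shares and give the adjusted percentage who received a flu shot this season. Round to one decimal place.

Weight each group's respondent value by its population share:
  0–1 yr: 0.31 × 15.1 = 4.681
  2–5 yr: 0.09 × 47.8 = 4.302
  6–11 yr: 0.07 × 28.9 = 2.023
  12–21 yr: 0.1 × 11.6 = 1.16
  22+ yr: 0.43 × 34.1 = 14.663
Post-stratified estimate = 26.829 → 26.8%.

26.8%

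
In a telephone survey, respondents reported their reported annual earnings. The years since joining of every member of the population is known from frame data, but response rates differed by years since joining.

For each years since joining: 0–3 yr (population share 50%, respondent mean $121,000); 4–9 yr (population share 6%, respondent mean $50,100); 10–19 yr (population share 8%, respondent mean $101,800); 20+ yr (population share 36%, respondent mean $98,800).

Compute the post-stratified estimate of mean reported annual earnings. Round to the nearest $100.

Each cell contributes population-share × respondent value:
  0–3 yr: 0.5 × 121,000 = 60,500
  4–9 yr: 0.06 × 50,100 = 3006
  10–19 yr: 0.08 × 101,800 = 8144
  20+ yr: 0.36 × 98,800 = 35,568
Post-stratified estimate = 107,218 → $107,200.

$107,200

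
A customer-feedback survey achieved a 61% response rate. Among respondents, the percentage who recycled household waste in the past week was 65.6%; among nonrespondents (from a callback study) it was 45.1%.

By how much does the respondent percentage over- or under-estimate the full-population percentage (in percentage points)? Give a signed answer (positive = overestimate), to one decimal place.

Nonresponse fraction = 1 − 0.61 = 0.39.
Bias = (nonresponse fraction) × (respondent percentage − nonrespondent percentage)
     = 0.39 × (65.6 − 45.1) = 0.39 × 20.5 = 7.995.

+8.0 percentage points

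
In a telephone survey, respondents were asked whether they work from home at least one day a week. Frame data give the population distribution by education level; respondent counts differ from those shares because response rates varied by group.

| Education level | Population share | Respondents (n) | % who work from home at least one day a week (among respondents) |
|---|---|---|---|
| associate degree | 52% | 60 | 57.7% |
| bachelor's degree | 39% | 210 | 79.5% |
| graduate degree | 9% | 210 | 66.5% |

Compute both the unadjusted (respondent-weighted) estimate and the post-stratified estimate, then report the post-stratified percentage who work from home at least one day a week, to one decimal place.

Naive respondent-only estimate (weights = respondent counts):
  (60/480)×57.7 + (210/480)×79.5 + (210/480)×66.5 = 71.0875%
Post-stratified estimate weights by population shares:
  0.52×57.7 + 0.39×79.5 + 0.09×66.5 = 66.994%

67.0%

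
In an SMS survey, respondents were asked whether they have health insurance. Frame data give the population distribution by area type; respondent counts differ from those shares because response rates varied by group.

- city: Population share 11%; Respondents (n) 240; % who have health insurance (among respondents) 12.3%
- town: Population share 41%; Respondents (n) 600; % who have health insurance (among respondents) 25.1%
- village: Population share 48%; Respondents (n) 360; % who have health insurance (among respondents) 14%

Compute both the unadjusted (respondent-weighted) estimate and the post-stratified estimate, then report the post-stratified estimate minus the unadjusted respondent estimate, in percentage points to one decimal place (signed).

-0.8 percentage points

Naive respondent-only estimate (weights = respondent counts):
  (240/1200)×12.3 + (600/1200)×25.1 + (360/1200)×14 = 19.21%
Post-stratified estimate weights by population shares:
  0.11×12.3 + 0.41×25.1 + 0.48×14 = 18.364%
Difference = 18.364 − 19.21 = -0.846 pp.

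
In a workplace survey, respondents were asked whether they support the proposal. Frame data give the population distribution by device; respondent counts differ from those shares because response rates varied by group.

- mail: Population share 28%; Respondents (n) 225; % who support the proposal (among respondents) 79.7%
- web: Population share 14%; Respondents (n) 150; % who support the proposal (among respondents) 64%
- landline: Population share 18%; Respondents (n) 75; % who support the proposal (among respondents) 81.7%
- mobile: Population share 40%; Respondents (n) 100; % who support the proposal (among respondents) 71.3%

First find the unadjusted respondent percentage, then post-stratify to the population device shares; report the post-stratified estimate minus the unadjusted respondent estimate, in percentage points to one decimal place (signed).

+0.3 percentage points

Without adjustment, the pooled respondent share is:
  (225/550)×79.7 + (150/550)×64 + (75/550)×81.7 + (100/550)×71.3 = 74.1636%
Post-stratifying to population shares instead:
  0.28×79.7 + 0.14×64 + 0.18×81.7 + 0.4×71.3 = 74.502%
Difference = 74.502 − 74.1636 = 0.3384 pp.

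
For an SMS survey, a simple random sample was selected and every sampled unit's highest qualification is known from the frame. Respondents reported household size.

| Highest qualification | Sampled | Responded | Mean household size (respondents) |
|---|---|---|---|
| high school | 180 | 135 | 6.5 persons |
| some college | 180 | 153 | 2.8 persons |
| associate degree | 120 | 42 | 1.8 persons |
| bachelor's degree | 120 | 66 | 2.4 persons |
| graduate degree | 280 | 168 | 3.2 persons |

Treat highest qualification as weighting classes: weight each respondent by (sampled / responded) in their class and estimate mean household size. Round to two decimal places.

Class response rates: high school 135/180 = 75%, some college 153/180 = 85%, associate degree 42/120 = 35%, bachelor's degree 66/120 = 55%, graduate degree 168/280 = 60%.
With weight = n_sampled/n_responded per class, the weighted class total is n_sampled:
  high school: 180 × 6.5 = 1170
  some college: 180 × 2.8 = 504
  associate degree: 120 × 1.8 = 216
  bachelor's degree: 120 × 2.4 = 288
  graduate degree: 280 × 3.2 = 896
Adjusted estimate = 3074 / 880 = 3.49318 → 3.49.

3.49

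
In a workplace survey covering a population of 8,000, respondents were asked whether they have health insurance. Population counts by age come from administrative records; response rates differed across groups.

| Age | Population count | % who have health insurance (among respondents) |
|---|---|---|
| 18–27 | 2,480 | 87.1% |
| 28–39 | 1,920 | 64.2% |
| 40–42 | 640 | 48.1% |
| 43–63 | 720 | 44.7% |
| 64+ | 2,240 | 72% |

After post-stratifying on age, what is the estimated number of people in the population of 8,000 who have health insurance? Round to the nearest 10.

Apply each group's respondent rate to its population count:
  18–27: 2,480 × 87.1% = 2160.08
  28–39: 1,920 × 64.2% = 1232.64
  40–42: 640 × 48.1% = 307.84
  43–63: 720 × 44.7% = 321.84
  64+: 2,240 × 72% = 1612.8
Estimated total = 5635.2 → 5,640.

5,640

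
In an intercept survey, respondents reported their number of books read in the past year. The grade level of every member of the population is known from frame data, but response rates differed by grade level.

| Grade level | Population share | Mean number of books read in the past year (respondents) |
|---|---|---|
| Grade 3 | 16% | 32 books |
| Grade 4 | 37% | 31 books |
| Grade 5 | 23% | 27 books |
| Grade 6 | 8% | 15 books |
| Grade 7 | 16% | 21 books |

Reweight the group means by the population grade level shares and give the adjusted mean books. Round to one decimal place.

27.4

Reweight to the known grade level distribution:
  Grade 3: 0.16 × 32 = 5.12
  Grade 4: 0.37 × 31 = 11.47
  Grade 5: 0.23 × 27 = 6.21
  Grade 6: 0.08 × 15 = 1.2
  Grade 7: 0.16 × 21 = 3.36
Post-stratified estimate = 27.36 → 27.4.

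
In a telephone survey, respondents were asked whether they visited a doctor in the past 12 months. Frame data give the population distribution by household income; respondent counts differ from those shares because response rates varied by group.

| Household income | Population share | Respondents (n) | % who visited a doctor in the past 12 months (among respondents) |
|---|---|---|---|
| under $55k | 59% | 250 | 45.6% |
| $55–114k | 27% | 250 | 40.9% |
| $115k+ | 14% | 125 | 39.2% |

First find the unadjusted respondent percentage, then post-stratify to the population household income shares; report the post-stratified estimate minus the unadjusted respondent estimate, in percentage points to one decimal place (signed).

Naive respondent-only estimate (weights = respondent counts):
  (250/625)×45.6 + (250/625)×40.9 + (125/625)×39.2 = 42.44%
Reweighting by population household income shares:
  0.59×45.6 + 0.27×40.9 + 0.14×39.2 = 43.435%
Difference = 43.435 − 42.44 = 0.995 pp.

+1.0 percentage points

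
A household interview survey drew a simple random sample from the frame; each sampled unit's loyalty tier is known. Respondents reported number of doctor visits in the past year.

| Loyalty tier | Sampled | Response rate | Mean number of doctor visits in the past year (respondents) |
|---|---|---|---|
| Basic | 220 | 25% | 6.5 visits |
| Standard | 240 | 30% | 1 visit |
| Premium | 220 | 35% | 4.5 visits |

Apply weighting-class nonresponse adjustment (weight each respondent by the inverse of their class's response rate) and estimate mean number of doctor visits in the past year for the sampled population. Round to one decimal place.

Inverse-response-rate weighting restores each class to its sampled count, so class totals weight by n_sampled:
  Basic: 220 × 6.5 = 1430
  Standard: 240 × 1 = 240
  Premium: 220 × 4.5 = 990
Adjusted estimate = 2660 / 680 = 3.91176 → 3.9.

3.9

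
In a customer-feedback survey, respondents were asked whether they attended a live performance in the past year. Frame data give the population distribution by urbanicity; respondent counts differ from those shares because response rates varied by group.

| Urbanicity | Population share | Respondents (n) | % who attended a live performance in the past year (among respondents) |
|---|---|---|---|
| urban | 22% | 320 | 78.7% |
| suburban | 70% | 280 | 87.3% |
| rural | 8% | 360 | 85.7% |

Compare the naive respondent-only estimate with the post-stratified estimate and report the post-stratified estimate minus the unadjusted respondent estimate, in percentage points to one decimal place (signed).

+1.4 percentage points

Without adjustment, the pooled respondent share is:
  (320/960)×78.7 + (280/960)×87.3 + (360/960)×85.7 = 83.8333%
Reweighting by population urbanicity shares:
  0.22×78.7 + 0.7×87.3 + 0.08×85.7 = 85.28%
Difference = 85.28 − 83.8333 = 1.4467 pp.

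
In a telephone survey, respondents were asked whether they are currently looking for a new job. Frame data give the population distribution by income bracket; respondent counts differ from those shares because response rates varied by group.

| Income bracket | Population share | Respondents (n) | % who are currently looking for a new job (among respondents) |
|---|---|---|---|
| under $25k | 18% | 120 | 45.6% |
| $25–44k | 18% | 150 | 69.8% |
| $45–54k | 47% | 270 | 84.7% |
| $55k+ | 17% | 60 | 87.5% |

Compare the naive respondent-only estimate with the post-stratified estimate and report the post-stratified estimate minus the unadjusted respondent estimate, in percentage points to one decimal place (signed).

+2.0 percentage points

Unadjusted (pooled respondent) estimate weights by respondent counts:
  (120/600)×45.6 + (150/600)×69.8 + (270/600)×84.7 + (60/600)×87.5 = 73.435%
Post-stratified estimate weights by population shares:
  0.18×45.6 + 0.18×69.8 + 0.47×84.7 + 0.17×87.5 = 75.456%
Difference = 75.456 − 73.435 = 2.021 pp.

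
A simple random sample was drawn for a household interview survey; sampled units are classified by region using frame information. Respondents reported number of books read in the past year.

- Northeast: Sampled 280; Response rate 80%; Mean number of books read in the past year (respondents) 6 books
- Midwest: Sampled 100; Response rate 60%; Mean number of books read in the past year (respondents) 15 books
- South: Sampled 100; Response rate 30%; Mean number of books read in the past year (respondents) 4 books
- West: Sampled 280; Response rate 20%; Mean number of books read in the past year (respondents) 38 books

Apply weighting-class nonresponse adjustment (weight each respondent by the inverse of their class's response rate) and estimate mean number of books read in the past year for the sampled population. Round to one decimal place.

Weighting each respondent by the inverse class response rate inflates each class back to its sampled size, so the class weight is n_sampled:
  Northeast: 280 × 6 = 1680
  Midwest: 100 × 15 = 1500
  South: 100 × 4 = 400
  West: 280 × 38 = 10,640
Adjusted estimate = 14,220 / 760 = 18.7105 → 18.7.

18.7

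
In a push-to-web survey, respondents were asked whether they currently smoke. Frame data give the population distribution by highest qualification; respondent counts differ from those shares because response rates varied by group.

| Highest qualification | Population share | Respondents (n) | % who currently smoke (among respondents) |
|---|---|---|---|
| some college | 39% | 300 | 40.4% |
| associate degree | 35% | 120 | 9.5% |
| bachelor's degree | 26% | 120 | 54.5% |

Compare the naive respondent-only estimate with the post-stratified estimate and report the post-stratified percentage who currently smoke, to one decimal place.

Naive respondent-only estimate (weights = respondent counts):
  (300/540)×40.4 + (120/540)×9.5 + (120/540)×54.5 = 36.6667%
Post-stratified estimate weights by population shares:
  0.39×40.4 + 0.35×9.5 + 0.26×54.5 = 33.251%

33.3%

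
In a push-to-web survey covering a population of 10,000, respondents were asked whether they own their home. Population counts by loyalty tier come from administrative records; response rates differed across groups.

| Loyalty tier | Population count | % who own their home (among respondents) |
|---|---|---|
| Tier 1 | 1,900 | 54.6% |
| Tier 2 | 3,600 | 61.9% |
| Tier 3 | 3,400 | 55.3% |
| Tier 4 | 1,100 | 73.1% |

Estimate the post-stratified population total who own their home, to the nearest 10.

Estimated count per cell = population count × respondent percentage:
  Tier 1: 1,900 × 54.6% = 1037.4
  Tier 2: 3,600 × 61.9% = 2228.4
  Tier 3: 3,400 × 55.3% = 1880.2
  Tier 4: 1,100 × 73.1% = 804.1
Estimated total = 5950.1 → 5,950.

5,950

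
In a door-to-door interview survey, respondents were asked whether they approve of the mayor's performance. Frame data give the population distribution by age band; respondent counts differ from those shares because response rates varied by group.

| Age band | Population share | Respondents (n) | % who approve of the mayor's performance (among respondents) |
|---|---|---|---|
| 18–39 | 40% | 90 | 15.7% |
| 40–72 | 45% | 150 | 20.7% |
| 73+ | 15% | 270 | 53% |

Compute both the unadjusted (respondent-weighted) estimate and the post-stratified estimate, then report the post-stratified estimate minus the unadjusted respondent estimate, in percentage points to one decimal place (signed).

-13.4 percentage points

Naive respondent-only estimate (weights = respondent counts):
  (90/510)×15.7 + (150/510)×20.7 + (270/510)×53 = 36.9176%
Reweighting by population age band shares:
  0.4×15.7 + 0.45×20.7 + 0.15×53 = 23.545%
Difference = 23.545 − 36.9176 = -13.3726 pp.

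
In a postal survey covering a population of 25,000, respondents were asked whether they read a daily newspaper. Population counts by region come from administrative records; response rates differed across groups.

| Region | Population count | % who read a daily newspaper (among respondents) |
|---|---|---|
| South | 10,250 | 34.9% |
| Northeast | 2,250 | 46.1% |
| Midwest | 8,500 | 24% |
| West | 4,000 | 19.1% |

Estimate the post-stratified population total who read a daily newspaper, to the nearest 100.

7,400

Each cell contributes its population count × the respondent rate:
  South: 10,250 × 34.9% = 3577.25
  Northeast: 2,250 × 46.1% = 1037.25
  Midwest: 8,500 × 24% = 2040
  West: 4,000 × 19.1% = 764
Estimated total = 7418.5 → 7,400.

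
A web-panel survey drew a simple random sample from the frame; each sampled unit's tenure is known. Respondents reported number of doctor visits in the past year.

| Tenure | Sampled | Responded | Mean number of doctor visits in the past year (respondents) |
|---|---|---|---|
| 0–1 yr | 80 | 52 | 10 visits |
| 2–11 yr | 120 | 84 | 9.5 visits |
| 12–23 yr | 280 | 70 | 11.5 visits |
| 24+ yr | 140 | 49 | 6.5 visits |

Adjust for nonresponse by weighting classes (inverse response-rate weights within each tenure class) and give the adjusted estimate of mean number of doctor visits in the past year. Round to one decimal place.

9.8

Class response rates: 0–1 yr 52/80 = 65%, 2–11 yr 84/120 = 70%, 12–23 yr 70/280 = 25%, 24+ yr 49/140 = 35%.
Each respondent's weight = sampled/responded in their class; summing within a class gives n_sampled, so:
  0–1 yr: 80 × 10 = 800
  2–11 yr: 120 × 9.5 = 1140
  12–23 yr: 280 × 11.5 = 3220
  24+ yr: 140 × 6.5 = 910
Adjusted estimate = 6070 / 620 = 9.79032 → 9.8.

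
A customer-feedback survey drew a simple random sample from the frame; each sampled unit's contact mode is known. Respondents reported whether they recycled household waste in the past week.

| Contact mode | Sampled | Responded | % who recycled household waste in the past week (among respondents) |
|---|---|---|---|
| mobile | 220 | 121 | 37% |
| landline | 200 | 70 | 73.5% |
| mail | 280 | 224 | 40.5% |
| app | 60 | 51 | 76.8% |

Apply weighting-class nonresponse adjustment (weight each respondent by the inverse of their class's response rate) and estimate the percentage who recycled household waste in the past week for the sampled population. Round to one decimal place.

Response rates by class: mobile 121/220 = 55%, landline 70/200 = 35%, mail 224/280 = 80%, app 51/60 = 85%.
With weight = n_sampled/n_responded per class, the weighted class total is n_sampled:
  mobile: 220 × 37 = 8140
  landline: 200 × 73.5 = 14,700
  mail: 280 × 40.5 = 11,340
  app: 60 × 76.8 = 4608
Adjusted estimate = 38,788 / 760 = 51.0368 → 51.0%.

51.0%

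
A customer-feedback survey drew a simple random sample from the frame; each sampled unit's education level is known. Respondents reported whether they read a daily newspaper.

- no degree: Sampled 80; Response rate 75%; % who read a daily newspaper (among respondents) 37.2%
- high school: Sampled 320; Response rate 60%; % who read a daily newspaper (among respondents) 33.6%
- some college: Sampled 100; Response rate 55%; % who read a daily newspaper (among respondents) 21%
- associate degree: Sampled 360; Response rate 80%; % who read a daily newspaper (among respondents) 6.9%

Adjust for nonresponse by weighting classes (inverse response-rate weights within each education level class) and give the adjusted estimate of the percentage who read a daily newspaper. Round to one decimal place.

Each respondent's weight = sampled/responded in their class; summing within a class gives n_sampled, so:
  no degree: 80 × 37.2 = 2976
  high school: 320 × 33.6 = 10,752
  some college: 100 × 21 = 2100
  associate degree: 360 × 6.9 = 2484
Adjusted estimate = 18,312 / 860 = 21.293 → 21.3%.

21.3%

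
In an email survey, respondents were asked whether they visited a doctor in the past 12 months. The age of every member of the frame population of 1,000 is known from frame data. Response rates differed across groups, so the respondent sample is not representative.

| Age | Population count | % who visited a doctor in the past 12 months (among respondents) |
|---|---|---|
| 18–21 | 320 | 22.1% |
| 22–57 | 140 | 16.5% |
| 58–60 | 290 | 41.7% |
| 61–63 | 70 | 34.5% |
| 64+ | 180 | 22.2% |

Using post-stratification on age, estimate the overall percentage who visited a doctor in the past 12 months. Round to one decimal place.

Weight each group's respondent value by its population share:
  18–21: (320/1,000) × 22.1 = 7.072
  22–57: (140/1,000) × 16.5 = 2.31
  58–60: (290/1,000) × 41.7 = 12.093
  61–63: (70/1,000) × 34.5 = 2.415
  64+: (180/1,000) × 22.2 = 3.996
Post-stratified estimate = 27.886 → 27.9%.

27.9%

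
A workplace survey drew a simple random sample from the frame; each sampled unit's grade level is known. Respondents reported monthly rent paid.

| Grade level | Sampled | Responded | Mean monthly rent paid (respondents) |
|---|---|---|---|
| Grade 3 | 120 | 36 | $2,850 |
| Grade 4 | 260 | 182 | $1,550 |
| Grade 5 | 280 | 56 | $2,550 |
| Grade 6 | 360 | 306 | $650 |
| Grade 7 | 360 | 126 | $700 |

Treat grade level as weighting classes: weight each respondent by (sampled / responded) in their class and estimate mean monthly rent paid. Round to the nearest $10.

Response rates by class: Grade 3 36/120 = 30%, Grade 4 182/260 = 70%, Grade 5 56/280 = 20%, Grade 6 306/360 = 85%, Grade 7 126/360 = 35%.
Inverse-response-rate weighting restores each class to its sampled count, so class totals weight by n_sampled:
  Grade 3: 120 × 2850 = 342,000
  Grade 4: 260 × 1550 = 403,000
  Grade 5: 280 × 2550 = 714,000
  Grade 6: 360 × 650 = 234,000
  Grade 7: 360 × 700 = 252,000
Adjusted estimate = 1,945,000 / 1,380 = 1409.42 → $1,410.

$1,410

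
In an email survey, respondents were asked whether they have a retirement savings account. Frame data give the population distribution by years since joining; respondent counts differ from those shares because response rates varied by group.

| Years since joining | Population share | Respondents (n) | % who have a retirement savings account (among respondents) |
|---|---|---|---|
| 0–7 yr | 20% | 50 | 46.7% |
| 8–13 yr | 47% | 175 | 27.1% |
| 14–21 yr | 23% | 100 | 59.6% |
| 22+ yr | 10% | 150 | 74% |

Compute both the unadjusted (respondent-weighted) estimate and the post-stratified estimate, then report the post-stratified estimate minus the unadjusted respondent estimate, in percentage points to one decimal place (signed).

Without adjustment, the pooled respondent share is:
  (50/475)×46.7 + (175/475)×27.1 + (100/475)×59.6 + (150/475)×74 = 50.8158%
Post-stratified estimate weights by population shares:
  0.2×46.7 + 0.47×27.1 + 0.23×59.6 + 0.1×74 = 43.185%
Difference = 43.185 − 50.8158 = -7.6308 pp.

-7.6 percentage points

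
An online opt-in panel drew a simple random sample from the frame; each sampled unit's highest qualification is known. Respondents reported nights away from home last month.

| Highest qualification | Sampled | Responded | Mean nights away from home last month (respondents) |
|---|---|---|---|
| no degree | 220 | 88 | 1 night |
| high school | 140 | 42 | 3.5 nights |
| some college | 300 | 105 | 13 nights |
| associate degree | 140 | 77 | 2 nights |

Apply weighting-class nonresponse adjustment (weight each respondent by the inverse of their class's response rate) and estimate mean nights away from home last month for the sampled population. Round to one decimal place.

Class response rates: no degree 88/220 = 40%, high school 42/140 = 30%, some college 105/300 = 35%, associate degree 77/140 = 55%.
Weighting each respondent by the inverse class response rate inflates each class back to its sampled size, so the class weight is n_sampled:
  no degree: 220 × 1 = 220
  high school: 140 × 3.5 = 490
  some college: 300 × 13 = 3900
  associate degree: 140 × 2 = 280
Adjusted estimate = 4890 / 800 = 6.1125 → 6.1.

6.1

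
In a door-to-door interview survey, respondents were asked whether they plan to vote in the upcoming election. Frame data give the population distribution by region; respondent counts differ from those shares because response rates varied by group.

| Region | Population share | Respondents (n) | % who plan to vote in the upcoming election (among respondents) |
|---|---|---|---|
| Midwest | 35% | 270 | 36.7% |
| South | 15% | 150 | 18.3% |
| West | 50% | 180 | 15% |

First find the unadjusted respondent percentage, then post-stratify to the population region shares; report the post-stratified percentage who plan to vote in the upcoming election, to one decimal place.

23.1%

Naive respondent-only estimate (weights = respondent counts):
  (270/600)×36.7 + (150/600)×18.3 + (180/600)×15 = 25.59%
Reweighting by population region shares:
  0.35×36.7 + 0.15×18.3 + 0.5×15 = 23.09%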